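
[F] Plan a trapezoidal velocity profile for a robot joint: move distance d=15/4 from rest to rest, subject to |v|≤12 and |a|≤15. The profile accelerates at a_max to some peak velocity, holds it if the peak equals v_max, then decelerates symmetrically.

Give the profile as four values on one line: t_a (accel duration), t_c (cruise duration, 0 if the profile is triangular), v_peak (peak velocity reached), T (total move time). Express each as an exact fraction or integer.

v_max²/a_max = 12²/15 = 48/5
15/4 < 48/5 ⇒ no cruise
v_peak = √(15/4·15) = √(225/4) = 15/2
t_a = (15/2)/15 = 1/2; t_c = 0
T = 2·1/2 = 1

t_a=1/2 t_c=0 v_peak=15/2 T=1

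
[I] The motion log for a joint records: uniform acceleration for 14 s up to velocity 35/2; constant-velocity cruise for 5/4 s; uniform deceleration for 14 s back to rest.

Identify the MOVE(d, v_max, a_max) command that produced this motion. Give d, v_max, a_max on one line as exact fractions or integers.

a_max = (35/2)/14 = 5/4
d_a = ½·35/2·14 = 245/2; d_c = 35/2·5/4 = 175/8
d = 2·245/2 + 175/8 = 2135/8
t_c = 5/4 > 0 so v_max = 35/2

d=2135/8 v_max=35/2 a_max=5/4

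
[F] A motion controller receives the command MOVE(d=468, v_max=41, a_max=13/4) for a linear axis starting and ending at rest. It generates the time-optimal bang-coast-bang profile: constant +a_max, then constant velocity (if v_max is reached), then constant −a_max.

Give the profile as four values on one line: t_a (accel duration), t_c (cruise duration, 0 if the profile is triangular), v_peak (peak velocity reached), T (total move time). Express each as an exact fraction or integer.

vₘ²/aₘ = 41²/(13/4) = 6724/13
468 < 6724/13 so t_c = 0
v_peak = √(468·13/4) = √1521 = 39
t_a = 39/(13/4) = 12; t_c = 0
T = 2·12 = 24

t_a=12 t_c=0 v_peak=39 T=24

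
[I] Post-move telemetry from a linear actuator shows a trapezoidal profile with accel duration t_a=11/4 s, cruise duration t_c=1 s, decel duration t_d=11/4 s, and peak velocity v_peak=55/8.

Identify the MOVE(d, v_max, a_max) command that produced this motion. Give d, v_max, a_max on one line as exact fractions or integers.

d=825/32 v_max=55/8 a_max=5/2

a_max = (55/8)/(11/4) = 5/2
d_a = ½·55/8·11/4 = 605/64; d_c = 55/8·1 = 55/8
d = 2·605/64 + 55/8 = 825/32
t_c = 1 > 0 → v_max = v_peak = 55/8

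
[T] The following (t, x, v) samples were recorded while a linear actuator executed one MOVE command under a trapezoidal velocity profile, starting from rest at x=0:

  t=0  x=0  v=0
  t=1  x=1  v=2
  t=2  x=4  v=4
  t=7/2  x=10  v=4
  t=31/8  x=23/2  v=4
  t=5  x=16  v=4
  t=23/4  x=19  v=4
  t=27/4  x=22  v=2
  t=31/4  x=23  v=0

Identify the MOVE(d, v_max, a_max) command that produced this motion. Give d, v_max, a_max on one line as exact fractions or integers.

final state: t=31/4, x=23, v=0 → d = 23
a_max = (2−0)/(1−0) = 2
max v = 4 over t∈[2,23/4] → v_max = 4
check: 4·(2+15/4) = 23 ✓

d=23 v_max=4 a_max=2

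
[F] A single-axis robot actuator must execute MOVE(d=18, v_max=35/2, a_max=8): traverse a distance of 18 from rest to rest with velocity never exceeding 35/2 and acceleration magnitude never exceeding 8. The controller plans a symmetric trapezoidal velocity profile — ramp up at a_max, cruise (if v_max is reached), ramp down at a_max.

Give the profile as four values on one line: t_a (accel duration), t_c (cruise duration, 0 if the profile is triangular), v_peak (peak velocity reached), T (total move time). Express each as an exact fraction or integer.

(v_max)²/a_max = (35/2)²/8 = 1225/32
18 < 1225/32 → triangular
v_peak = √(18·8) = √144 = 12
t_a = 12/8 = 3/2; t_c = 0
T = 2·3/2 = 3

t_a=3/2 t_c=0 v_peak=12 T=3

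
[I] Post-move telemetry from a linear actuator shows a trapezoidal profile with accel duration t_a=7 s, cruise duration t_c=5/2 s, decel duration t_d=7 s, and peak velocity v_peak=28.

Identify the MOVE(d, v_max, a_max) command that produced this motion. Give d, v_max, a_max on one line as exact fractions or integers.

d=266 v_max=28 a_max=4

a_max = 28/7 = 4
d_a = ½·28·7 = 98; d_c = 28·5/2 = 70
d = 2·98 + 70 = 266
t_c = 5/2 > 0 ⇒ limit active, v_max = 28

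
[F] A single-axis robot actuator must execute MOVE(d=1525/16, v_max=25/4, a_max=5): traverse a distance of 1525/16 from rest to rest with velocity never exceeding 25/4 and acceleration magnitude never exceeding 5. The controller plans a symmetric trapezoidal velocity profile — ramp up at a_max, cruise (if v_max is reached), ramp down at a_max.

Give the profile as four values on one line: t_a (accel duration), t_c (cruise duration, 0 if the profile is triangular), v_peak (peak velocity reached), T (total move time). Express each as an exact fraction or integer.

(v_max)²/a_max = (25/4)²/5 = 125/16
1525/16 ≥ 125/16 ⇒ cruise phase
t_a = (25/4)/5 = 5/4; v_peak = 25/4
d_cruise = 1525/16 − 125/16 = 175/2; t_c = (175/2)/(25/4) = 14
T = 2·5/4 + 14 = 33/2

t_a=5/4 t_c=14 v_peak=25/4 T=33/2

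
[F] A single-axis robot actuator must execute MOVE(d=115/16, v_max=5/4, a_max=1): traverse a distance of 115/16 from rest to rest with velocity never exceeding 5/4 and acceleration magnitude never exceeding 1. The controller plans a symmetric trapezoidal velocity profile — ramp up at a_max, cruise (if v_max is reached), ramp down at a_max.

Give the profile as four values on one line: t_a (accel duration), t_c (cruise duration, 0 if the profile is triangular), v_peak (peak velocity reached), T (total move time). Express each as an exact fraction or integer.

t_a=5/4 t_c=9/2 v_peak=5/4 T=7

(v_max)²/a_max = (5/4)²/1 = 25/16
115/16 ≥ 25/16 ⇒ cruise phase
t_a = (5/4)/1 = 5/4; v_peak = 5/4
d_cruise = 115/16 − 25/16 = 45/8; t_c = (45/8)/(5/4) = 9/2
T = 2·5/4 + 9/2 = 7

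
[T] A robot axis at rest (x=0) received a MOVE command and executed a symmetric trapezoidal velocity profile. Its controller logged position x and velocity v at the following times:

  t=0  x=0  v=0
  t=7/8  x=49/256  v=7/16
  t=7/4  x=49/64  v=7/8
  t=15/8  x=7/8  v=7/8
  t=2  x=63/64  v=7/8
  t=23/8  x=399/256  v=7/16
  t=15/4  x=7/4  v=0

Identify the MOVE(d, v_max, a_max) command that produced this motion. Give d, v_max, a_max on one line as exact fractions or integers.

d=7/4 v_max=7/8 a_max=1/2

final state: t=15/4, x=7/4, v=0 → d = 7/4
a_max = (7/16−0)/(7/8−0) = 1/2
max v = 7/8 over t∈[7/4,2] → v_max = 7/8
check: 7/8·(7/4+1/4) = 7/4 ✓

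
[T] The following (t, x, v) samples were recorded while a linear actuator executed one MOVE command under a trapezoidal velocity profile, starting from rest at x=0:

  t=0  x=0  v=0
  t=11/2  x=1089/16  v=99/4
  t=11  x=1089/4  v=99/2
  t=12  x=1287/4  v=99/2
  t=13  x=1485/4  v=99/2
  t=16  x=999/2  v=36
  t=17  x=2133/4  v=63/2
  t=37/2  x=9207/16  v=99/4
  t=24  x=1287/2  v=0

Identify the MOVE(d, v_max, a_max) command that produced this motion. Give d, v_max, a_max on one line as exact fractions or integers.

final state: t=24, x=1287/2, v=0 → d = 1287/2
a_max = (99/4−0)/(11/2−0) = 9/2
max v = 99/2 over t∈[11,13] → v_max = 99/2
check: 99/2·(11+2) = 1287/2 ✓

d=1287/2 v_max=99/2 a_max=9/2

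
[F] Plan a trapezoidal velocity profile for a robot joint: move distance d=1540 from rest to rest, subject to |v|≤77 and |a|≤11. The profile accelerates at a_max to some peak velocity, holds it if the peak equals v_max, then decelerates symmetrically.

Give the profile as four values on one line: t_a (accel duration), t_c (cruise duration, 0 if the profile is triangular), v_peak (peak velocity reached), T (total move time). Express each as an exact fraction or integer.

vₘ²/aₘ = 77²/11 = 539
1540 ≥ 539 ⇒ cruise phase
t_a = 77/11 = 7; v_peak = 77
d_cruise = 1540 − 539 = 1001; t_c = 1001/77 = 13
T = 2·7 + 13 = 27

t_a=7 t_c=13 v_peak=77 T=27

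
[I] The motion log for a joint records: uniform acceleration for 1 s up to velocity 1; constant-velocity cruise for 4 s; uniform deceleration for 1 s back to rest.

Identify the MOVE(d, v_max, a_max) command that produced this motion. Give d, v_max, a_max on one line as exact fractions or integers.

d=5 v_max=1 a_max=1

a_max = 1/1 = 1
d_a = ½·1·1 = 1/2; d_c = 1·4 = 4
d = 2·1/2 + 4 = 5
t_c = 4 > 0 → v_max = v_peak = 1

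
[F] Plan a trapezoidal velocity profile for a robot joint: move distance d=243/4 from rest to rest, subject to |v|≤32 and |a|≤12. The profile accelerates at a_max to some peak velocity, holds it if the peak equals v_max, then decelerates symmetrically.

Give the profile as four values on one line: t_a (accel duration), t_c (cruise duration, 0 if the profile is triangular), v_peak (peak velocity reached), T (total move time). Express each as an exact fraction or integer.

v_max²/a_max = 32²/12 = 256/3
243/4 < 256/3 → triangular
v_peak = √(243/4·12) = √729 = 27
t_a = 27/12 = 9/4; t_c = 0
T = 2·9/4 = 9/2

t_a=9/4 t_c=0 v_peak=27 T=9/2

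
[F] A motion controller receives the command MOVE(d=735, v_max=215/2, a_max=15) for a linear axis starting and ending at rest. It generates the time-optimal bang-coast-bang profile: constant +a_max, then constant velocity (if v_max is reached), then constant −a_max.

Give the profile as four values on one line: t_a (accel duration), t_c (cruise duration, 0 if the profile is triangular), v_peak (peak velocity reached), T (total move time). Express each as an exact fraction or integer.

t_a=7 t_c=0 v_peak=105 T=14

vₘ²/aₘ = (215/2)²/15 = 9245/12
735 < 9245/12 → triangular
v_peak = √(735·15) = √11025 = 105
t_a = 105/15 = 7; t_c = 0
T = 2·7 = 14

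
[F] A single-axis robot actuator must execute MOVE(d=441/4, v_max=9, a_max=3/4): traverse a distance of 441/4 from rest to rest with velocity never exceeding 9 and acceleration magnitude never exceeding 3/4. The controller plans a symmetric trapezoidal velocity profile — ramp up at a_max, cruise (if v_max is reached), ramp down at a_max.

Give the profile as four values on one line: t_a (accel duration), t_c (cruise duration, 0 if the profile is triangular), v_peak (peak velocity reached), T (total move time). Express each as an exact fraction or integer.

vₘ²/aₘ = 9²/(3/4) = 108
441/4 ≥ 108 so v_max reached
t_a = 9/(3/4) = 12; v_peak = 9
d_cruise = 441/4 − 108 = 9/4; t_c = (9/4)/9 = 1/4
T = 2·12 + 1/4 = 97/4

t_a=12 t_c=1/4 v_peak=9 T=97/4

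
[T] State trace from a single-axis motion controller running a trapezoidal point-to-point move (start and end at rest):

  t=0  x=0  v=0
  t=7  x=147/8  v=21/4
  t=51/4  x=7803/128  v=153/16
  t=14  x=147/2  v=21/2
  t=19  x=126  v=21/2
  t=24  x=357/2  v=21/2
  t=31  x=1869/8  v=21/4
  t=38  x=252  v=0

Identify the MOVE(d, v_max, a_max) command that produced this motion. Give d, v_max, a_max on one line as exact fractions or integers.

final state: t=38, x=252, v=0 → d = 252
a_max = (21/4−0)/(7−0) = 3/4
max v = 21/2 over t∈[14,24] → v_max = 21/2
check: 21/2·(14+10) = 252 ✓

d=252 v_max=21/2 a_max=3/4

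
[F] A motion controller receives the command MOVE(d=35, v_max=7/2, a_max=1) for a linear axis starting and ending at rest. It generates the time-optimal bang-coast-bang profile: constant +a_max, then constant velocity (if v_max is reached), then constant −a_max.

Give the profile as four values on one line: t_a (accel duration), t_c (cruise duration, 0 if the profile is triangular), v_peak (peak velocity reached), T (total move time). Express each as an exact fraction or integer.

v_max²/a_max = (7/2)²/1 = 49/4
35 ≥ 49/4 ⇒ cruise phase
t_a = (7/2)/1 = 7/2; v_peak = 7/2
d_cruise = 35 − 49/4 = 91/4; t_c = (91/4)/(7/2) = 13/2
T = 2·7/2 + 13/2 = 27/2

t_a=7/2 t_c=13/2 v_peak=7/2 T=27/2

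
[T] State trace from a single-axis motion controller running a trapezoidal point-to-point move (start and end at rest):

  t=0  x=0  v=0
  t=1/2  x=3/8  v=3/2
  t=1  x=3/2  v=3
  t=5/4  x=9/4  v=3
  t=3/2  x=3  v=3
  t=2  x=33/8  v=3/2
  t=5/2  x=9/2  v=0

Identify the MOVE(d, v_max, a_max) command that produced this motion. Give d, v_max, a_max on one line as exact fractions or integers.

d=9/2 v_max=3 a_max=3

final state: t=5/2, x=9/2, v=0 → d = 9/2
a_max = (3/2−0)/(1/2−0) = 3
max v = 3 over t∈[1,3/2] → v_max = 3
check: 3·(1+1/2) = 9/2 ✓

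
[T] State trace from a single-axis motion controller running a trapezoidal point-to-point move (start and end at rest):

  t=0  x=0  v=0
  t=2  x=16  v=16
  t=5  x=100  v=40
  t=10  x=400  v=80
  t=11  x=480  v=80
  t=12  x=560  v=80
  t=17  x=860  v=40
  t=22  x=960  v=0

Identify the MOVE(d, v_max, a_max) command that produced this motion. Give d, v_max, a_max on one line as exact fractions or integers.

final state: t=22, x=960, v=0 → d = 960
a_max = (16−0)/(2−0) = 8
max v = 80 over t∈[10,12] → v_max = 80
check: 80·(10+2) = 960 ✓

d=960 v_max=80 a_max=8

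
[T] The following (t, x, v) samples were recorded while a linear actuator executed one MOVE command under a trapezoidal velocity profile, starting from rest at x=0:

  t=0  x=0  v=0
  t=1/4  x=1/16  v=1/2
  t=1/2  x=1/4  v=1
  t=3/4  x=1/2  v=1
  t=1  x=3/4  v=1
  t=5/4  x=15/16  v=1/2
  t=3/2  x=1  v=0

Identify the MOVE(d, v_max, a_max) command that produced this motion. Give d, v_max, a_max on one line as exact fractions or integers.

d=1 v_max=1 a_max=2

final state: t=3/2, x=1, v=0 → d = 1
a_max = (1/2−0)/(1/4−0) = 2
max v = 1 over t∈[1/2,1] → v_max = 1
check: 1·(1/2+1/2) = 1 ✓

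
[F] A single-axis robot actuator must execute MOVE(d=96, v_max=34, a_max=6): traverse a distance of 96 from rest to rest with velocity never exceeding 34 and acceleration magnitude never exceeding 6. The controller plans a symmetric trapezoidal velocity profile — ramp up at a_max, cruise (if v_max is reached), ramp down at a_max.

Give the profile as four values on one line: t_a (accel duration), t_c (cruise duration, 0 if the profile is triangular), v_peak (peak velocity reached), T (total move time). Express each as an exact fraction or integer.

vₘ²/aₘ = 34²/6 = 578/3
96 < 578/3 → triangular
v_peak = √(96·6) = √576 = 24
t_a = 24/6 = 4; t_c = 0
T = 2·4 = 8

t_a=4 t_c=0 v_peak=24 T=8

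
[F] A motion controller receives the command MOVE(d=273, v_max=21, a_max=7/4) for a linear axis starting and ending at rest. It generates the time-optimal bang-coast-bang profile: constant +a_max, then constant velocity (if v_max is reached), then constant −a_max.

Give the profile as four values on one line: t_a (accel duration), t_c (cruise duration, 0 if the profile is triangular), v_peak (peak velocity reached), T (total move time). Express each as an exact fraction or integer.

t_a=12 t_c=1 v_peak=21 T=25

(v_max)²/a_max = 21²/(7/4) = 252
273 ≥ 252 so v_max reached
t_a = 21/(7/4) = 12; v_peak = 21
d_cruise = 273 − 252 = 21; t_c = 21/21 = 1
T = 2·12 + 1 = 25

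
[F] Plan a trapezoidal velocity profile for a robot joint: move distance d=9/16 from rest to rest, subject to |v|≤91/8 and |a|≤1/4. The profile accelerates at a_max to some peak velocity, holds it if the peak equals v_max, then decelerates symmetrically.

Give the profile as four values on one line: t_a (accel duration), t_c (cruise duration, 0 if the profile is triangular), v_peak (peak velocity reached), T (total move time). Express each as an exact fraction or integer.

vₘ²/aₘ = (91/8)²/(1/4) = 8281/16
9/16 < 8281/16 ⇒ no cruise
v_peak = √(9/16·1/4) = √(9/64) = 3/8
t_a = (3/8)/(1/4) = 3/2; t_c = 0
T = 2·3/2 = 3

t_a=3/2 t_c=0 v_peak=3/8 T=3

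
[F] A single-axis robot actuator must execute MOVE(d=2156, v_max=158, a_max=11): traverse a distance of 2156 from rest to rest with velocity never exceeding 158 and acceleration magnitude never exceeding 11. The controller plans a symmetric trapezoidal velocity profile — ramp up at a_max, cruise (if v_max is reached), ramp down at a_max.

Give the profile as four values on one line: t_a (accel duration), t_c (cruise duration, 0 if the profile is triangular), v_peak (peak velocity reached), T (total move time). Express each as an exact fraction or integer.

t_a=14 t_c=0 v_peak=154 T=28

vₘ²/aₘ = 158²/11 = 24964/11
2156 < 24964/11 → triangular
v_peak = √(2156·11) = √23716 = 154
t_a = 154/11 = 14; t_c = 0
T = 2·14 = 28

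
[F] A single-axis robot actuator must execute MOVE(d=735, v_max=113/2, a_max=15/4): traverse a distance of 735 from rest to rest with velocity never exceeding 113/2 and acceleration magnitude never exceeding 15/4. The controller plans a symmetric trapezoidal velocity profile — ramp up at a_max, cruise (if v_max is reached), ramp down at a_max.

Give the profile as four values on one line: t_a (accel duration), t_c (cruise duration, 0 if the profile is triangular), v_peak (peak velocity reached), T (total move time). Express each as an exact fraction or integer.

t_a=14 t_c=0 v_peak=105/2 T=28

(v_max)²/a_max = (113/2)²/(15/4) = 12769/15
735 < 12769/15 → triangular
v_peak = √(735·15/4) = √(11025/4) = 105/2
t_a = (105/2)/(15/4) = 14; t_c = 0
T = 2·14 = 28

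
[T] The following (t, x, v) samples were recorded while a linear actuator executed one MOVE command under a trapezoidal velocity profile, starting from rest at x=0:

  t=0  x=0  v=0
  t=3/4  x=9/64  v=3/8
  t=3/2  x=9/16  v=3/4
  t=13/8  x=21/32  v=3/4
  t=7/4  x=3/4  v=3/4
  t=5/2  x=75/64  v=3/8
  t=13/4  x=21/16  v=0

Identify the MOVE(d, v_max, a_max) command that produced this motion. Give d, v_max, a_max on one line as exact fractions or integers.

d=21/16 v_max=3/4 a_max=1/2

final state: t=13/4, x=21/16, v=0 → d = 21/16
a_max = (3/8−0)/(3/4−0) = 1/2
max v = 3/4 over t∈[3/2,7/4] → v_max = 3/4
check: 3/4·(3/2+1/4) = 21/16 ✓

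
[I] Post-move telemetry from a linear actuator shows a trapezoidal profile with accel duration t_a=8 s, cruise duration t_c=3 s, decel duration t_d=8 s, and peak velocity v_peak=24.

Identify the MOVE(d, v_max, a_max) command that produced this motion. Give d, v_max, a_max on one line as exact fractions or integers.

d=264 v_max=24 a_max=3

a_max = 24/8 = 3
d_a = ½·24·8 = 96; d_c = 24·3 = 72
d = 2·96 + 72 = 264
t_c = 3 > 0 ⇒ limit active, v_max = 24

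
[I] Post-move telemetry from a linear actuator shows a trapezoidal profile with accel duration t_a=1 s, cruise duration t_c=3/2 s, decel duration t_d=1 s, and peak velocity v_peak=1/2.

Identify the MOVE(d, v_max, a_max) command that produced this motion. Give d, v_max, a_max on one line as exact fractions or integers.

a_max = (1/2)/1 = 1/2
d_a = ½·1/2·1 = 1/4; d_c = 1/2·3/2 = 3/4
d = 2·1/4 + 3/4 = 5/4
t_c = 3/2 > 0 → v_max = v_peak = 1/2

d=5/4 v_max=1/2 a_max=1/2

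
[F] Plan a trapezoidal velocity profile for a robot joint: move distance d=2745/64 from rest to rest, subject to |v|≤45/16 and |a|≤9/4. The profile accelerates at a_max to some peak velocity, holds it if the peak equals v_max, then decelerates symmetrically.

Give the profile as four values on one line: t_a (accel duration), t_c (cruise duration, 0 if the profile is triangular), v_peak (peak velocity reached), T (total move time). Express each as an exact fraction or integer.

t_a=5/4 t_c=14 v_peak=45/16 T=33/2

(v_max)²/a_max = (45/16)²/(9/4) = 225/64
2745/64 ≥ 225/64 ⇒ cruise phase
t_a = (45/16)/(9/4) = 5/4; v_peak = 45/16
d_cruise = 2745/64 − 225/64 = 315/8; t_c = (315/8)/(45/16) = 14
T = 2·5/4 + 14 = 33/2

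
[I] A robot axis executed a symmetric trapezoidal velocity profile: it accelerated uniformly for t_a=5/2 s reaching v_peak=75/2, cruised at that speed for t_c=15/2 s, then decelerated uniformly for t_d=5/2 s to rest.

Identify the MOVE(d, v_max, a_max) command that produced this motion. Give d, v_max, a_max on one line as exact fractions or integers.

a_max = (75/2)/(5/2) = 15
d_a = ½·75/2·5/2 = 375/8; d_c = 75/2·15/2 = 1125/4
d = 2·375/8 + 1125/4 = 375
t_c = 15/2 > 0 ⇒ limit active, v_max = 75/2

d=375 v_max=75/2 a_max=15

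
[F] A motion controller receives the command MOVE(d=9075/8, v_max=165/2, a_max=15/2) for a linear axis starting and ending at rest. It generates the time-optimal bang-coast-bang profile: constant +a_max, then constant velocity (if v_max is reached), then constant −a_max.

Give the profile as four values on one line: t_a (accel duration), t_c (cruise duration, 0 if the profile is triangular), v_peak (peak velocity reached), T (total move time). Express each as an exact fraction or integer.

v_max²/a_max = (165/2)²/(15/2) = 1815/2
9075/8 ≥ 1815/2 so v_max reached
t_a = (165/2)/(15/2) = 11; v_peak = 165/2
d_cruise = 9075/8 − 1815/2 = 1815/8; t_c = (1815/8)/(165/2) = 11/4
T = 2·11 + 11/4 = 99/4

t_a=11 t_c=11/4 v_peak=165/2 T=99/4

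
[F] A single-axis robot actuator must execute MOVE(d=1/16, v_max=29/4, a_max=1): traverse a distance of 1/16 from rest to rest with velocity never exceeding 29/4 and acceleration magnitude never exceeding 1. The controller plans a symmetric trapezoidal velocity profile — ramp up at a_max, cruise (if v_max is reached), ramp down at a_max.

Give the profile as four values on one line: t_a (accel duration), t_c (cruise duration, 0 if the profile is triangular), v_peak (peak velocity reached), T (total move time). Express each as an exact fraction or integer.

t_a=1/4 t_c=0 v_peak=1/4 T=1/2

(v_max)²/a_max = (29/4)²/1 = 841/16
1/16 < 841/16 → triangular
v_peak = √(1/16·1) = √(1/16) = 1/4
t_a = (1/4)/1 = 1/4; t_c = 0
T = 2·1/4 = 1/2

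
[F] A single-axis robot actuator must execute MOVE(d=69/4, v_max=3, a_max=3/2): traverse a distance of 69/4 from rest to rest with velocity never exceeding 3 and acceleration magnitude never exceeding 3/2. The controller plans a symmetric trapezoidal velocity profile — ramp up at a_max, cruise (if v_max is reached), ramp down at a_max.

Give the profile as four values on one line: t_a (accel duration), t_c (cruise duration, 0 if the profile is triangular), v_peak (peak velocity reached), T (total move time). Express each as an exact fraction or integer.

t_a=2 t_c=15/4 v_peak=3 T=31/4

(v_max)²/a_max = 3²/(3/2) = 6
69/4 ≥ 6 ⇒ cruise phase
t_a = 3/(3/2) = 2; v_peak = 3
d_cruise = 69/4 − 6 = 45/4; t_c = (45/4)/3 = 15/4
T = 2·2 + 15/4 = 31/4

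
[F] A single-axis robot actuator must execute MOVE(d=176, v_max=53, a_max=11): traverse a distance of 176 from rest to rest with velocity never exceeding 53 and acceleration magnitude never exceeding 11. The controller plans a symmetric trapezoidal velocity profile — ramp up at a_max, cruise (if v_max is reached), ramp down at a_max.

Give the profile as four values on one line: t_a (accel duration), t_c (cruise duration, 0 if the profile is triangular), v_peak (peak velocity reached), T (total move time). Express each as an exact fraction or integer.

t_a=4 t_c=0 v_peak=44 T=8

v_max²/a_max = 53²/11 = 2809/11
176 < 2809/11 → triangular
v_peak = √(176·11) = √1936 = 44
t_a = 44/11 = 4; t_c = 0
T = 2·4 = 8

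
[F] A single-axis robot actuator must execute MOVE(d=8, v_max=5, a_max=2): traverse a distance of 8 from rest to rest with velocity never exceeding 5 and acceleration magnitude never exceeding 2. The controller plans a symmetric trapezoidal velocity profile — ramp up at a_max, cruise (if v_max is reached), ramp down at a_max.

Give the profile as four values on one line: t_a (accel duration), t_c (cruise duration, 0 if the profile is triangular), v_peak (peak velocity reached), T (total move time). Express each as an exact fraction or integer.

vₘ²/aₘ = 5²/2 = 25/2
8 < 25/2 so t_c = 0
v_peak = √(8·2) = √16 = 4
t_a = 4/2 = 2; t_c = 0
T = 2·2 = 4

t_a=2 t_c=0 v_peak=4 T=4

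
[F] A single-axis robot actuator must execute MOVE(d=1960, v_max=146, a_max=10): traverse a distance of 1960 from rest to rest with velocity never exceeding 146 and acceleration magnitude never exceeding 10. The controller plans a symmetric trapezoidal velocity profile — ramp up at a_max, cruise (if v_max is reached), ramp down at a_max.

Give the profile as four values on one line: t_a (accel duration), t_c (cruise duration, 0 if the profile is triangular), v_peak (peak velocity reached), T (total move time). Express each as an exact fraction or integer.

t_a=14 t_c=0 v_peak=140 T=28

(v_max)²/a_max = 146²/10 = 10658/5
1960 < 10658/5 ⇒ no cruise
v_peak = √(1960·10) = √19600 = 140
t_a = 140/10 = 14; t_c = 0
T = 2·14 = 28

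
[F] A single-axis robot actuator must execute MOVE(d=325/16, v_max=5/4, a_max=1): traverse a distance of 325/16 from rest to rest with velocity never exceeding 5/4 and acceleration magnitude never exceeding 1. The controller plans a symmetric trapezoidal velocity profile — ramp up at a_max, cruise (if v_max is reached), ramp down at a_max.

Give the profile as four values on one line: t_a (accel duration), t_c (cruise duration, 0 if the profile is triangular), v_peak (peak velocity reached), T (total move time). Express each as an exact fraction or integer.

(v_max)²/a_max = (5/4)²/1 = 25/16
325/16 ≥ 25/16 → trapezoidal
t_a = (5/4)/1 = 5/4; v_peak = 5/4
d_cruise = 325/16 − 25/16 = 75/4; t_c = (75/4)/(5/4) = 15
T = 2·5/4 + 15 = 35/2

t_a=5/4 t_c=15 v_peak=5/4 T=35/2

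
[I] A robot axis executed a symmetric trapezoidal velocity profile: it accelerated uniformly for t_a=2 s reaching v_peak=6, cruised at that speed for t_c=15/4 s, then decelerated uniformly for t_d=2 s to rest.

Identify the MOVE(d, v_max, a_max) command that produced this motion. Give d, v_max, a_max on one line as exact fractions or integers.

d=69/2 v_max=6 a_max=3

a_max = 6/2 = 3
d_a = ½·6·2 = 6; d_c = 6·15/4 = 45/2
d = 2·6 + 45/2 = 69/2
t_c = 15/4 > 0 ⇒ limit active, v_max = 6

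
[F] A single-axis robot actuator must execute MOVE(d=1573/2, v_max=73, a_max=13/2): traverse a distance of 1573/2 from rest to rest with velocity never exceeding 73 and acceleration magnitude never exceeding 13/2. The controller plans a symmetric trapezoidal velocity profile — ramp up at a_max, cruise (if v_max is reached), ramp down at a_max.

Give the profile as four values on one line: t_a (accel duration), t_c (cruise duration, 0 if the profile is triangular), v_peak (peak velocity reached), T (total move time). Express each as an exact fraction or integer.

t_a=11 t_c=0 v_peak=143/2 T=22

v_max²/a_max = 73²/(13/2) = 10658/13
1573/2 < 10658/13 → triangular
v_peak = √(1573/2·13/2) = √(20449/4) = 143/2
t_a = (143/2)/(13/2) = 11; t_c = 0
T = 2·11 = 22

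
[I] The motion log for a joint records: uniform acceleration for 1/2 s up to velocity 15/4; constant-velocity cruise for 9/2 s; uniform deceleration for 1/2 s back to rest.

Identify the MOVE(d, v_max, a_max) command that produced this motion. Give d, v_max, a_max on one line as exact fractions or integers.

a_max = (15/4)/(1/2) = 15/2
d_a = ½·15/4·1/2 = 15/16; d_c = 15/4·9/2 = 135/8
d = 2·15/16 + 135/8 = 75/4
t_c = 9/2 > 0 so v_max = 15/4

d=75/4 v_max=15/4 a_max=15/2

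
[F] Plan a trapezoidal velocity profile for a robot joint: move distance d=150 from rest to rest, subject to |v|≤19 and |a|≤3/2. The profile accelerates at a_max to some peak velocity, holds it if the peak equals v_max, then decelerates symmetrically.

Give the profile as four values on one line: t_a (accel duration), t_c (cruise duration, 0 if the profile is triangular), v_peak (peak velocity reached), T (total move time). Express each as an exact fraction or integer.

t_a=10 t_c=0 v_peak=15 T=20

(v_max)²/a_max = 19²/(3/2) = 722/3
150 < 722/3 → triangular
v_peak = √(150·3/2) = √225 = 15
t_a = 15/(3/2) = 10; t_c = 0
T = 2·10 = 20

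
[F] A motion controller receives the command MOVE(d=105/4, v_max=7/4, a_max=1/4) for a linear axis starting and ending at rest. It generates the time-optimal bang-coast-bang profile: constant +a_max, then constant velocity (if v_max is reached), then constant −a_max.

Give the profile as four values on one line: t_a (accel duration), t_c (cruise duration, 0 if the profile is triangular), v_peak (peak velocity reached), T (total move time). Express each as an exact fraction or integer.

(v_max)²/a_max = (7/4)²/(1/4) = 49/4
105/4 ≥ 49/4 so v_max reached
t_a = (7/4)/(1/4) = 7; v_peak = 7/4
d_cruise = 105/4 − 49/4 = 14; t_c = 14/(7/4) = 8
T = 2·7 + 8 = 22

t_a=7 t_c=8 v_peak=7/4 T=22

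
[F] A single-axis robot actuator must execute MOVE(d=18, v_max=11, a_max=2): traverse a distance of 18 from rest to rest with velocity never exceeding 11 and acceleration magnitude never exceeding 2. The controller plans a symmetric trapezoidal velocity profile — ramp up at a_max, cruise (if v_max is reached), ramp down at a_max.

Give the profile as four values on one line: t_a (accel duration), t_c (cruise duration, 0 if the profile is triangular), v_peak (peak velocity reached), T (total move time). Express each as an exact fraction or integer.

v_max²/a_max = 11²/2 = 121/2
18 < 121/2 so t_c = 0
v_peak = √(18·2) = √36 = 6
t_a = 6/2 = 3; t_c = 0
T = 2·3 = 6

t_a=3 t_c=0 v_peak=6 T=6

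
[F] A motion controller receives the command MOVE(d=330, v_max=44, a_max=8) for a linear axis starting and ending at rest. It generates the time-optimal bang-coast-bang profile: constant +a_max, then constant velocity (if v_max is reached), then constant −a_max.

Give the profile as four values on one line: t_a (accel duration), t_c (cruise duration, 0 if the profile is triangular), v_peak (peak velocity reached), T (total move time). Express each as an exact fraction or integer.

v_max²/a_max = 44²/8 = 242
330 ≥ 242 so v_max reached
t_a = 44/8 = 11/2; v_peak = 44
d_cruise = 330 − 242 = 88; t_c = 88/44 = 2
T = 2·11/2 + 2 = 13

t_a=11/2 t_c=2 v_peak=44 T=13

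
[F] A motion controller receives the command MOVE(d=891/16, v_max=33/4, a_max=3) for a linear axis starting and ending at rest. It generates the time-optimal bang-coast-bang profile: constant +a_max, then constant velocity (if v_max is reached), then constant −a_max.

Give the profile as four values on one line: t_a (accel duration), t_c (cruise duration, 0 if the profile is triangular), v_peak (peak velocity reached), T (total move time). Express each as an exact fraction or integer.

t_a=11/4 t_c=4 v_peak=33/4 T=19/2

(v_max)²/a_max = (33/4)²/3 = 363/16
891/16 ≥ 363/16 → trapezoidal
t_a = (33/4)/3 = 11/4; v_peak = 33/4
d_cruise = 891/16 − 363/16 = 33; t_c = 33/(33/4) = 4
T = 2·11/4 + 4 = 19/2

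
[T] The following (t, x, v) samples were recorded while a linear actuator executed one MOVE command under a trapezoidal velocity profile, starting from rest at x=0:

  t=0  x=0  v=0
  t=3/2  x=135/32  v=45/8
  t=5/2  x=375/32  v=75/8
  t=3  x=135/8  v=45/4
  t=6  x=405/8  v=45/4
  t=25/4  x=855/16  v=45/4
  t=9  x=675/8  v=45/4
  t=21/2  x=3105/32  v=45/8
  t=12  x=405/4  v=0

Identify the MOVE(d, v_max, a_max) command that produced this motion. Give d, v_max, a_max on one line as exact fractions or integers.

d=405/4 v_max=45/4 a_max=15/4

final state: t=12, x=405/4, v=0 → d = 405/4
a_max = (45/8−0)/(3/2−0) = 15/4
max v = 45/4 over t∈[3,9] → v_max = 45/4
check: 45/4·(3+6) = 405/4 ✓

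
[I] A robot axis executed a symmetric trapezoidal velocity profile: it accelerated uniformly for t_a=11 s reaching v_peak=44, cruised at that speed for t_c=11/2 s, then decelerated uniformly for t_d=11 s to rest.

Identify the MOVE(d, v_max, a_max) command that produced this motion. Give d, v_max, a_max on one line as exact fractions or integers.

d=726 v_max=44 a_max=4

a_max = 44/11 = 4
d_a = ½·44·11 = 242; d_c = 44·11/2 = 242
d = 2·242 + 242 = 726
t_c = 11/2 > 0 so v_max = 44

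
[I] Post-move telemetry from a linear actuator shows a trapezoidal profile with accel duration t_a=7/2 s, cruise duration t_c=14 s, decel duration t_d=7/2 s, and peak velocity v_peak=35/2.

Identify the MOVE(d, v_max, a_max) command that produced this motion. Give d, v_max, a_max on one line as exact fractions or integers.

d=1225/4 v_max=35/2 a_max=5

a_max = (35/2)/(7/2) = 5
d_a = ½·35/2·7/2 = 245/8; d_c = 35/2·14 = 245
d = 2·245/8 + 245 = 1225/4
t_c = 14 > 0 ⇒ limit active, v_max = 35/2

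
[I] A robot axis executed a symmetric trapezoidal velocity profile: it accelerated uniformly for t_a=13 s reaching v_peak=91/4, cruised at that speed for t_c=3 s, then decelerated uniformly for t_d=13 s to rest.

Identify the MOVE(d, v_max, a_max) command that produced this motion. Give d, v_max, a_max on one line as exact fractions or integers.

d=364 v_max=91/4 a_max=7/4

a_max = (91/4)/13 = 7/4
d_a = ½·91/4·13 = 1183/8; d_c = 91/4·3 = 273/4
d = 2·1183/8 + 273/4 = 364
t_c = 3 > 0 → v_max = v_peak = 91/4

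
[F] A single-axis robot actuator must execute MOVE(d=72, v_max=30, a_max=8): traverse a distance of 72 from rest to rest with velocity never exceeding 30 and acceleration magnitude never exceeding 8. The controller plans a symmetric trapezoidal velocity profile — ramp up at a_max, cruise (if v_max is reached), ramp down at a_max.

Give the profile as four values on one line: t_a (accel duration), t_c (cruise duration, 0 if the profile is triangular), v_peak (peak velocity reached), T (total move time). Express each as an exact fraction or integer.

vₘ²/aₘ = 30²/8 = 225/2
72 < 225/2 ⇒ no cruise
v_peak = √(72·8) = √576 = 24
t_a = 24/8 = 3; t_c = 0
T = 2·3 = 6

t_a=3 t_c=0 v_peak=24 T=6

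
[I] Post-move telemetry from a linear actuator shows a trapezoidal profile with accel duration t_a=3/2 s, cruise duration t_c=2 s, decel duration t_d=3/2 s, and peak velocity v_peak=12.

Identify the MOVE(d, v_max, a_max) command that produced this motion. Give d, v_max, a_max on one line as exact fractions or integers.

d=42 v_max=12 a_max=8

a_max = 12/(3/2) = 8
d_a = ½·12·3/2 = 9; d_c = 12·2 = 24
d = 2·9 + 24 = 42
t_c = 2 > 0 → v_max = v_peak = 12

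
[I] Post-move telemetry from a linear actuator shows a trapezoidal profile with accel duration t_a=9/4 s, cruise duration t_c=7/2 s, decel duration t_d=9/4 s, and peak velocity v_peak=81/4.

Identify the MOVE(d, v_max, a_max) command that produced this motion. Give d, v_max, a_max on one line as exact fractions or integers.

a_max = (81/4)/(9/4) = 9
d_a = ½·81/4·9/4 = 729/32; d_c = 81/4·7/2 = 567/8
d = 2·729/32 + 567/8 = 1863/16
t_c = 7/2 > 0 → v_max = v_peak = 81/4

d=1863/16 v_max=81/4 a_max=9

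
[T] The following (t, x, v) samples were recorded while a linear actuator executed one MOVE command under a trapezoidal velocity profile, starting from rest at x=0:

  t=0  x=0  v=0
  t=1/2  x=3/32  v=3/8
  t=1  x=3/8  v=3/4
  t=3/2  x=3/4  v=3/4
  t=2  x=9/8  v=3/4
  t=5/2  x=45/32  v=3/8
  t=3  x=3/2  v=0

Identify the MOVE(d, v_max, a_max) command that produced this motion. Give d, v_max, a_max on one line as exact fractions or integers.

final state: t=3, x=3/2, v=0 → d = 3/2
a_max = (3/8−0)/(1/2−0) = 3/4
max v = 3/4 over t∈[1,2] → v_max = 3/4
check: 3/4·(1+1) = 3/2 ✓

d=3/2 v_max=3/4 a_max=3/4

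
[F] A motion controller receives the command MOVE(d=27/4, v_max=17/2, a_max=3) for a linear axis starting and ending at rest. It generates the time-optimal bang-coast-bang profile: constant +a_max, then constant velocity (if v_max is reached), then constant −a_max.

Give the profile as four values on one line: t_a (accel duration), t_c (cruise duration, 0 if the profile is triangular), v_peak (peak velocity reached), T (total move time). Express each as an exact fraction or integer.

vₘ²/aₘ = (17/2)²/3 = 289/12
27/4 < 289/12 → triangular
v_peak = √(27/4·3) = √(81/4) = 9/2
t_a = (9/2)/3 = 3/2; t_c = 0
T = 2·3/2 = 3

t_a=3/2 t_c=0 v_peak=9/2 T=3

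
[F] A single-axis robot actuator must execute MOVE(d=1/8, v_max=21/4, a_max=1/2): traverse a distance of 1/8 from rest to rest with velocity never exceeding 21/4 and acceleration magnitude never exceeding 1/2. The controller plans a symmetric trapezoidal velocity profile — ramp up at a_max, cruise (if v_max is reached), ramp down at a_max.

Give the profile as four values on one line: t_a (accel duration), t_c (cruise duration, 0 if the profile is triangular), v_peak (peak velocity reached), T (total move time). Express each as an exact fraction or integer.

vₘ²/aₘ = (21/4)²/(1/2) = 441/8
1/8 < 441/8 → triangular
v_peak = √(1/8·1/2) = √(1/16) = 1/4
t_a = (1/4)/(1/2) = 1/2; t_c = 0
T = 2·1/2 = 1

t_a=1/2 t_c=0 v_peak=1/4 T=1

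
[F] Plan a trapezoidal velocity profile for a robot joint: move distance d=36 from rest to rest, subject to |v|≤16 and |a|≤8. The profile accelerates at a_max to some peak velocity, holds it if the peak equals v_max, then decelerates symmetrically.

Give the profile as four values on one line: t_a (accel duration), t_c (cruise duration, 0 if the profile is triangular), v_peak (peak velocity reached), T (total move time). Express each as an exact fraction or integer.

vₘ²/aₘ = 16²/8 = 32
36 ≥ 32 ⇒ cruise phase
t_a = 16/8 = 2; v_peak = 16
d_cruise = 36 − 32 = 4; t_c = 4/16 = 1/4
T = 2·2 + 1/4 = 17/4

t_a=2 t_c=1/4 v_peak=16 T=17/4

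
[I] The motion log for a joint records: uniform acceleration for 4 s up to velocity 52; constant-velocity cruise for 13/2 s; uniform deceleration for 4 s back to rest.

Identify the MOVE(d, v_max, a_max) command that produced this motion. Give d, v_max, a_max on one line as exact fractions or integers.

d=546 v_max=52 a_max=13

a_max = 52/4 = 13
d_a = ½·52·4 = 104; d_c = 52·13/2 = 338
d = 2·104 + 338 = 546
t_c = 13/2 > 0 ⇒ limit active, v_max = 52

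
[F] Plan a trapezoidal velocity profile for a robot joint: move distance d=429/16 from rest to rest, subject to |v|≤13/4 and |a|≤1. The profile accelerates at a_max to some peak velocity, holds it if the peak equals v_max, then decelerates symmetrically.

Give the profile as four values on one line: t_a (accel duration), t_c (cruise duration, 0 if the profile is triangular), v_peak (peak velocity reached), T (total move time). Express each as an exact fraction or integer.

(v_max)²/a_max = (13/4)²/1 = 169/16
429/16 ≥ 169/16 ⇒ cruise phase
t_a = (13/4)/1 = 13/4; v_peak = 13/4
d_cruise = 429/16 − 169/16 = 65/4; t_c = (65/4)/(13/4) = 5
T = 2·13/4 + 5 = 23/2

t_a=13/4 t_c=5 v_peak=13/4 T=23/2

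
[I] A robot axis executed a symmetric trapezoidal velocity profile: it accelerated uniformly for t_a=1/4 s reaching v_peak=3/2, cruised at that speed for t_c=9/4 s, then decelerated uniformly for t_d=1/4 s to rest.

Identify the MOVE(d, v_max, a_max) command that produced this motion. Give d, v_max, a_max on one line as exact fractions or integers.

a_max = (3/2)/(1/4) = 6
d_a = ½·3/2·1/4 = 3/16; d_c = 3/2·9/4 = 27/8
d = 2·3/16 + 27/8 = 15/4
t_c = 9/4 > 0 so v_max = 3/2

d=15/4 v_max=3/2 a_max=6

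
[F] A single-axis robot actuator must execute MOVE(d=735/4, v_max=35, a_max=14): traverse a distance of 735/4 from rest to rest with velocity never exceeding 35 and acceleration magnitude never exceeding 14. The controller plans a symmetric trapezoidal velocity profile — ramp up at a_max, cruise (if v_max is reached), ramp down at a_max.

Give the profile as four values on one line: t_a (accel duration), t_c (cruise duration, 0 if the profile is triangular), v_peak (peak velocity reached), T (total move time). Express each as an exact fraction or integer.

v_max²/a_max = 35²/14 = 175/2
735/4 ≥ 175/2 → trapezoidal
t_a = 35/14 = 5/2; v_peak = 35
d_cruise = 735/4 − 175/2 = 385/4; t_c = (385/4)/35 = 11/4
T = 2·5/2 + 11/4 = 31/4

t_a=5/2 t_c=11/4 v_peak=35 T=31/4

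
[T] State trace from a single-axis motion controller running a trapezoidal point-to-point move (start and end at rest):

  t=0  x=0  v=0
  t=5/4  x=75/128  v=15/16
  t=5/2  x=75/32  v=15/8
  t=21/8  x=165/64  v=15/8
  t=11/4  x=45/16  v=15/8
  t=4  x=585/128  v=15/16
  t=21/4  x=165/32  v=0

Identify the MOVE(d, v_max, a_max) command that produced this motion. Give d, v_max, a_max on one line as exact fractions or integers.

final state: t=21/4, x=165/32, v=0 → d = 165/32
a_max = (15/16−0)/(5/4−0) = 3/4
max v = 15/8 over t∈[5/2,11/4] → v_max = 15/8
check: 15/8·(5/2+1/4) = 165/32 ✓

d=165/32 v_max=15/8 a_max=3/4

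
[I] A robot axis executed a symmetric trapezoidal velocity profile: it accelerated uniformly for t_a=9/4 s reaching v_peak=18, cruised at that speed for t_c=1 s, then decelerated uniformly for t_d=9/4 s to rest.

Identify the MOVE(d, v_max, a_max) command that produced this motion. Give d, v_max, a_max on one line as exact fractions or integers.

d=117/2 v_max=18 a_max=8

a_max = 18/(9/4) = 8
d_a = ½·18·9/4 = 81/4; d_c = 18·1 = 18
d = 2·81/4 + 18 = 117/2
t_c = 1 > 0 so v_max = 18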